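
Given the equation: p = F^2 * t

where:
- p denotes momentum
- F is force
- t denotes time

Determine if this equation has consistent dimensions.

No

p (momentum) has dimensions [L M T^-1].
F (force) has dimensions [L M T^-2].
t (time) has dimensions [T].

Left side: [L M T^-1]
Right side: [L^2 M^2 T^-3]

The two sides have different dimensions, so the equation is NOT dimensionally consistent.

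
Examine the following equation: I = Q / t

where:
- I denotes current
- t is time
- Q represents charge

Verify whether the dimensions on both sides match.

Yes

I (current) has dimensions [I].
t (time) has dimensions [T].
Q (charge) has dimensions [I T].

Left side: [I]
Right side: [I]

Both sides have the same dimensions, so the equation is dimensionally consistent.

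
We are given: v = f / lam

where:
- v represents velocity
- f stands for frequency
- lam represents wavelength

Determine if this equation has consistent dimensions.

No

v (velocity) has dimensions [L T^-1].
f (frequency) has dimensions [T^-1].
lam (wavelength) has dimensions [L].

Left side: [L T^-1]
Right side: [L^-1 T^-1]

The two sides have different dimensions, so the equation is NOT dimensionally consistent.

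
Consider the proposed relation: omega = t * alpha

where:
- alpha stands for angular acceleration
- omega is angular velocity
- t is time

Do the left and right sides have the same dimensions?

Yes

alpha (angular acceleration) has dimensions [T^-2].
omega (angular velocity) has dimensions [T^-1].
t (time) has dimensions [T].

Left side: [T^-1]
Right side: [T^-1]

Both sides have the same dimensions, so the equation is dimensionally consistent.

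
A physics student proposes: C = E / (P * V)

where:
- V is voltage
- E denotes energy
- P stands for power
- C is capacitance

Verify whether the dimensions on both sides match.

No

V (voltage) has dimensions [I^-1 L^2 M T^-3].
E (energy) has dimensions [L^2 M T^-2].
P (power) has dimensions [L^2 M T^-3].
C (capacitance) has dimensions [I^2 L^-2 M^-1 T^4].

Left side: [I^2 L^-2 M^-1 T^4]
Right side: [I L^-2 M^-1 T^4]

The two sides have different dimensions, so the equation is NOT dimensionally consistent.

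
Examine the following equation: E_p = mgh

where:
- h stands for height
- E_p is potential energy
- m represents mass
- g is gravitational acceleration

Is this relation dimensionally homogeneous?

Yes

h (height) has dimensions [L].
E_p (potential energy) has dimensions [L^2 M T^-2].
m (mass) has dimensions [M].
g (gravitational acceleration) has dimensions [L T^-2].

Left side: [L^2 M T^-2]
Right side: [L^2 M T^-2]

Both sides have the same dimensions, so the equation is dimensionally consistent.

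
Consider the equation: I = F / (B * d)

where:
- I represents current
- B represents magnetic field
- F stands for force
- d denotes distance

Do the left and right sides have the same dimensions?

Yes

I (current) has dimensions [I].
B (magnetic field) has dimensions [I^-1 M T^-2].
F (force) has dimensions [L M T^-2].
d (distance) has dimensions [L].

Left side: [I]
Right side: [I]

Both sides have the same dimensions, so the equation is dimensionally consistent.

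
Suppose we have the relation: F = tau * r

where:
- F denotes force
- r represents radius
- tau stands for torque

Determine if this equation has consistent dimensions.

No

F (force) has dimensions [L M T^-2].
r (radius) has dimensions [L].
tau (torque) has dimensions [L^2 M T^-2].

Left side: [L M T^-2]
Right side: [L^3 M T^-2]

The two sides have different dimensions, so the equation is NOT dimensionally consistent.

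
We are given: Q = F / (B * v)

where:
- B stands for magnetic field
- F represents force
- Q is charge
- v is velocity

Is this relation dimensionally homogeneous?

Yes

B (magnetic field) has dimensions [I^-1 M T^-2].
F (force) has dimensions [L M T^-2].
Q (charge) has dimensions [I T].
v (velocity) has dimensions [L T^-1].

Left side: [I T]
Right side: [I T]

Both sides have the same dimensions, so the equation is dimensionally consistent.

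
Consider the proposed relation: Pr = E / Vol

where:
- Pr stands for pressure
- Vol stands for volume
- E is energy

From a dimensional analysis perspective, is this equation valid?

Yes

Pr (pressure) has dimensions [L^-1 M T^-2].
Vol (volume) has dimensions [L^3].
E (energy) has dimensions [L^2 M T^-2].

Left side: [L^-1 M T^-2]
Right side: [L^-1 M T^-2]

Both sides have the same dimensions, so the equation is dimensionally consistent.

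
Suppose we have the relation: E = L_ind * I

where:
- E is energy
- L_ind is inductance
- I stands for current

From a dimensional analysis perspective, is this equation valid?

No

E (energy) has dimensions [L^2 M T^-2].
L_ind (inductance) has dimensions [I^-2 L^2 M T^-2].
I (current) has dimensions [I].

Left side: [L^2 M T^-2]
Right side: [I^-1 L^2 M T^-2]

The two sides have different dimensions, so the equation is NOT dimensionally consistent.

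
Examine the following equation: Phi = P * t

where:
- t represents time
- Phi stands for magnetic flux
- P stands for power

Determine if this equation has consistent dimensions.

No

t (time) has dimensions [T].
Phi (magnetic flux) has dimensions [I^-1 L^2 M T^-2].
P (power) has dimensions [L^2 M T^-3].

Left side: [I^-1 L^2 M T^-2]
Right side: [L^2 M T^-2]

The two sides have different dimensions, so the equation is NOT dimensionally consistent.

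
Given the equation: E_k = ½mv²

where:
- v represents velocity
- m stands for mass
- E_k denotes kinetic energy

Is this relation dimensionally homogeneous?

Yes

v (velocity) has dimensions [L T^-1].
m (mass) has dimensions [M].
E_k (kinetic energy) has dimensions [L^2 M T^-2].

Left side: [L^2 M T^-2]
Right side: [L^2 M T^-2]

Both sides have the same dimensions, so the equation is dimensionally consistent.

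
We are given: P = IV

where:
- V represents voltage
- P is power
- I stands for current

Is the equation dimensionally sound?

Yes

V (voltage) has dimensions [I^-1 L^2 M T^-3].
P (power) has dimensions [L^2 M T^-3].
I (current) has dimensions [I].

Left side: [L^2 M T^-3]
Right side: [L^2 M T^-3]

Both sides have the same dimensions, so the equation is dimensionally consistent.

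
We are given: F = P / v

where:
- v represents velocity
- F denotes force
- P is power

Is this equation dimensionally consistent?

Yes

v (velocity) has dimensions [L T^-1].
F (force) has dimensions [L M T^-2].
P (power) has dimensions [L^2 M T^-3].

Left side: [L M T^-2]
Right side: [L M T^-2]

Both sides have the same dimensions, so the equation is dimensionally consistent.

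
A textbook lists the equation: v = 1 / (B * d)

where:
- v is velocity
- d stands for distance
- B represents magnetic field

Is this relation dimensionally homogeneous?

No

v (velocity) has dimensions [L T^-1].
d (distance) has dimensions [L].
B (magnetic field) has dimensions [I^-1 M T^-2].

Left side: [L T^-1]
Right side: [I L^-1 M^-1 T^2]

The two sides have different dimensions, so the equation is NOT dimensionally consistent.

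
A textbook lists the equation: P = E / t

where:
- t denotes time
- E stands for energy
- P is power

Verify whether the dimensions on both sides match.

Yes

t (time) has dimensions [T].
E (energy) has dimensions [L^2 M T^-2].
P (power) has dimensions [L^2 M T^-3].

Left side: [L^2 M T^-3]
Right side: [L^2 M T^-3]

Both sides have the same dimensions, so the equation is dimensionally consistent.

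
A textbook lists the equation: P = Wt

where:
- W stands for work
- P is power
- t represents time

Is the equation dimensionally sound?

No

W (work) has dimensions [L^2 M T^-2].
P (power) has dimensions [L^2 M T^-3].
t (time) has dimensions [T].

Left side: [L^2 M T^-3]
Right side: [L^2 M T^-1]

The two sides have different dimensions, so the equation is NOT dimensionally consistent.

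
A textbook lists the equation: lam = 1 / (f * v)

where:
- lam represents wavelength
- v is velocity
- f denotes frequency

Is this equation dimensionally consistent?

No

lam (wavelength) has dimensions [L].
v (velocity) has dimensions [L T^-1].
f (frequency) has dimensions [T^-1].

Left side: [L]
Right side: [L^-1 T^2]

The two sides have different dimensions, so the equation is NOT dimensionally consistent.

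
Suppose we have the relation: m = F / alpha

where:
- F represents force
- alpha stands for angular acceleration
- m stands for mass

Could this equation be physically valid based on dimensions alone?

No

F (force) has dimensions [L M T^-2].
alpha (angular acceleration) has dimensions [T^-2].
m (mass) has dimensions [M].

Left side: [M]
Right side: [L M]

The two sides have different dimensions, so the equation is NOT dimensionally consistent.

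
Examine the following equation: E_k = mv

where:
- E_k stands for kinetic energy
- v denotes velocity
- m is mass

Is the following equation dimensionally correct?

No

E_k (kinetic energy) has dimensions [L^2 M T^-2].
v (velocity) has dimensions [L T^-1].
m (mass) has dimensions [M].

Left side: [L^2 M T^-2]
Right side: [L M T^-1]

The two sides have different dimensions, so the equation is NOT dimensionally consistent.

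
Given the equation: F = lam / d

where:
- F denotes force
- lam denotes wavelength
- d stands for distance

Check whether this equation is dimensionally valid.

No

F (force) has dimensions [L M T^-2].
lam (wavelength) has dimensions [L].
d (distance) has dimensions [L].

Left side: [L M T^-2]
Right side: [dimensionless]

The two sides have different dimensions, so the equation is NOT dimensionally consistent.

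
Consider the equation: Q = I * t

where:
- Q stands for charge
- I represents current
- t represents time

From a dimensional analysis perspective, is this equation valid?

Yes

Q (charge) has dimensions [I T].
I (current) has dimensions [I].
t (time) has dimensions [T].

Left side: [I T]
Right side: [I T]

Both sides have the same dimensions, so the equation is dimensionally consistent.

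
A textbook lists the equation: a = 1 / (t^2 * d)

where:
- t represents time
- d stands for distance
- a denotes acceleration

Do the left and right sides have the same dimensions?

No

t (time) has dimensions [T].
d (distance) has dimensions [L].
a (acceleration) has dimensions [L T^-2].

Left side: [L T^-2]
Right side: [L^-1 T^-2]

The two sides have different dimensions, so the equation is NOT dimensionally consistent.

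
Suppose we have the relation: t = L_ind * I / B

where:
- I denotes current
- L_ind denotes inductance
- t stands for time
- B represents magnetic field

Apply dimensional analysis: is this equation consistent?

No

I (current) has dimensions [I].
L_ind (inductance) has dimensions [I^-2 L^2 M T^-2].
t (time) has dimensions [T].
B (magnetic field) has dimensions [I^-1 M T^-2].

Left side: [T]
Right side: [L^2]

The two sides have different dimensions, so the equation is NOT dimensionally consistent.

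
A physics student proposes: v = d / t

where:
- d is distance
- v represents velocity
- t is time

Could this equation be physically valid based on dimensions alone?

Yes

d (distance) has dimensions [L].
v (velocity) has dimensions [L T^-1].
t (time) has dimensions [T].

Left side: [L T^-1]
Right side: [L T^-1]

Both sides have the same dimensions, so the equation is dimensionally consistent.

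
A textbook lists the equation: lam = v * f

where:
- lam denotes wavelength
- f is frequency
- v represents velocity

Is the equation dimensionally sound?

No

lam (wavelength) has dimensions [L].
f (frequency) has dimensions [T^-1].
v (velocity) has dimensions [L T^-1].

Left side: [L]
Right side: [L T^-2]

The two sides have different dimensions, so the equation is NOT dimensionally consistent.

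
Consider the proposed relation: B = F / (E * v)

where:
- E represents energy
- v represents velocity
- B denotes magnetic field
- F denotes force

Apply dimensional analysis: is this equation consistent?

No

E (energy) has dimensions [L^2 M T^-2].
v (velocity) has dimensions [L T^-1].
B (magnetic field) has dimensions [I^-1 M T^-2].
F (force) has dimensions [L M T^-2].

Left side: [I^-1 M T^-2]
Right side: [L^-2 T]

The two sides have different dimensions, so the equation is NOT dimensionally consistent.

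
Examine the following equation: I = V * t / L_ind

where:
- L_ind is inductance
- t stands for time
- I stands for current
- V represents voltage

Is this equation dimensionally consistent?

Yes

L_ind (inductance) has dimensions [I^-2 L^2 M T^-2].
t (time) has dimensions [T].
I (current) has dimensions [I].
V (voltage) has dimensions [I^-1 L^2 M T^-3].

Left side: [I]
Right side: [I]

Both sides have the same dimensions, so the equation is dimensionally consistent.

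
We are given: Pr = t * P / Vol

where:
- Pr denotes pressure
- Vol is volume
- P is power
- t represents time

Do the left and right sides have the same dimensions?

Yes

Pr (pressure) has dimensions [L^-1 M T^-2].
Vol (volume) has dimensions [L^3].
P (power) has dimensions [L^2 M T^-3].
t (time) has dimensions [T].

Left side: [L^-1 M T^-2]
Right side: [L^-1 M T^-2]

Both sides have the same dimensions, so the equation is dimensionally consistent.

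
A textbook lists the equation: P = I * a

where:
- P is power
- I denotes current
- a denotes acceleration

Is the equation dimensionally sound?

No

P (power) has dimensions [L^2 M T^-3].
I (current) has dimensions [I].
a (acceleration) has dimensions [L T^-2].

Left side: [L^2 M T^-3]
Right side: [I L T^-2]

The two sides have different dimensions, so the equation is NOT dimensionally consistent.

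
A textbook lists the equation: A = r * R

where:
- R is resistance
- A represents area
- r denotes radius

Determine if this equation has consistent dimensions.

No

R (resistance) has dimensions [I^-2 L^2 M T^-3].
A (area) has dimensions [L^2].
r (radius) has dimensions [L].

Left side: [L^2]
Right side: [I^-2 L^3 M T^-3]

The two sides have different dimensions, so the equation is NOT dimensionally consistent.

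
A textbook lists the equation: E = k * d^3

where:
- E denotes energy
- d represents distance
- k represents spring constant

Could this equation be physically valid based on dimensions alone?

No

E (energy) has dimensions [L^2 M T^-2].
d (distance) has dimensions [L].
k (spring constant) has dimensions [M T^-2].

Left side: [L^2 M T^-2]
Right side: [L^3 M T^-2]

The two sides have different dimensions, so the equation is NOT dimensionally consistent.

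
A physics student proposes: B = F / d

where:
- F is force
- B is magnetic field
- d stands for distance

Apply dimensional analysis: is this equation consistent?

No

F (force) has dimensions [L M T^-2].
B (magnetic field) has dimensions [I^-1 M T^-2].
d (distance) has dimensions [L].

Left side: [I^-1 M T^-2]
Right side: [M T^-2]

The two sides have different dimensions, so the equation is NOT dimensionally consistent.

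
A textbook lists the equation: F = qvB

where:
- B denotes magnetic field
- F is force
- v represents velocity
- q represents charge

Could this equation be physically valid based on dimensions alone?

Yes

B (magnetic field) has dimensions [I^-1 M T^-2].
F (force) has dimensions [L M T^-2].
v (velocity) has dimensions [L T^-1].
q (charge) has dimensions [I T].

Left side: [L M T^-2]
Right side: [L M T^-2]

Both sides have the same dimensions, so the equation is dimensionally consistent.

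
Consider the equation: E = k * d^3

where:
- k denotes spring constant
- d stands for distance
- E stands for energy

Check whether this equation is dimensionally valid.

No

k (spring constant) has dimensions [M T^-2].
d (distance) has dimensions [L].
E (energy) has dimensions [L^2 M T^-2].

Left side: [L^2 M T^-2]
Right side: [L^3 M T^-2]

The two sides have different dimensions, so the equation is NOT dimensionally consistent.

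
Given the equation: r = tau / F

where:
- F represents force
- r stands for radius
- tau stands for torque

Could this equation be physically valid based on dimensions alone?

Yes

F (force) has dimensions [L M T^-2].
r (radius) has dimensions [L].
tau (torque) has dimensions [L^2 M T^-2].

Left side: [L]
Right side: [L]

Both sides have the same dimensions, so the equation is dimensionally consistent.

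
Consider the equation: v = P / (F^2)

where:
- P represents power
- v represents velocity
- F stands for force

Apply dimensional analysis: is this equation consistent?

No

P (power) has dimensions [L^2 M T^-3].
v (velocity) has dimensions [L T^-1].
F (force) has dimensions [L M T^-2].

Left side: [L T^-1]
Right side: [M^-1 T]

The two sides have different dimensions, so the equation is NOT dimensionally consistent.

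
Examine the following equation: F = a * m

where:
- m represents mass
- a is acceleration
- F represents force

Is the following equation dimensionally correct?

Yes

m (mass) has dimensions [M].
a (acceleration) has dimensions [L T^-2].
F (force) has dimensions [L M T^-2].

Left side: [L M T^-2]
Right side: [L M T^-2]

Both sides have the same dimensions, so the equation is dimensionally consistent.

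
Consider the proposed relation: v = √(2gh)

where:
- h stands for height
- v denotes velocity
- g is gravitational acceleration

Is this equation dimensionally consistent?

Yes

h (height) has dimensions [L].
v (velocity) has dimensions [L T^-1].
g (gravitational acceleration) has dimensions [L T^-2].

Left side: [L T^-1]
Right side: [L T^-1]

Both sides have the same dimensions, so the equation is dimensionally consistent.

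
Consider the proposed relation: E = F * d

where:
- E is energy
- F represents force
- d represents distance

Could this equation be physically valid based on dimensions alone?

Yes

E (energy) has dimensions [L^2 M T^-2].
F (force) has dimensions [L M T^-2].
d (distance) has dimensions [L].

Left side: [L^2 M T^-2]
Right side: [L^2 M T^-2]

Both sides have the same dimensions, so the equation is dimensionally consistent.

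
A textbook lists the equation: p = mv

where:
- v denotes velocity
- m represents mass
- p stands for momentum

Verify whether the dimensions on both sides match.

Yes

v (velocity) has dimensions [L T^-1].
m (mass) has dimensions [M].
p (momentum) has dimensions [L M T^-1].

Left side: [L M T^-1]
Right side: [L M T^-1]

Both sides have the same dimensions, so the equation is dimensionally consistent.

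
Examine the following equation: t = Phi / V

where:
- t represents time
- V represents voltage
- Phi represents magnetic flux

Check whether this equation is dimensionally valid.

Yes

t (time) has dimensions [T].
V (voltage) has dimensions [I^-1 L^2 M T^-3].
Phi (magnetic flux) has dimensions [I^-1 L^2 M T^-2].

Left side: [T]
Right side: [T]

Both sides have the same dimensions, so the equation is dimensionally consistent.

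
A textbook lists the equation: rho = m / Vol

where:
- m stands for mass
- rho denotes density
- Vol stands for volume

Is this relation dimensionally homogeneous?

Yes

m (mass) has dimensions [M].
rho (density) has dimensions [L^-3 M].
Vol (volume) has dimensions [L^3].

Left side: [L^-3 M]
Right side: [L^-3 M]

Both sides have the same dimensions, so the equation is dimensionally consistent.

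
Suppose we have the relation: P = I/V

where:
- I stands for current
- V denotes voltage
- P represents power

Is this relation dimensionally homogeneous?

No

I (current) has dimensions [I].
V (voltage) has dimensions [I^-1 L^2 M T^-3].
P (power) has dimensions [L^2 M T^-3].

Left side: [L^2 M T^-3]
Right side: [I^2 L^-2 M^-1 T^3]

The two sides have different dimensions, so the equation is NOT dimensionally consistent.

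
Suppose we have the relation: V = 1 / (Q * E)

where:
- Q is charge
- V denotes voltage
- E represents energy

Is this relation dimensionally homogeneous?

No

Q (charge) has dimensions [I T].
V (voltage) has dimensions [I^-1 L^2 M T^-3].
E (energy) has dimensions [L^2 M T^-2].

Left side: [I^-1 L^2 M T^-3]
Right side: [I^-1 L^-2 M^-1 T]

The two sides have different dimensions, so the equation is NOT dimensionally consistent.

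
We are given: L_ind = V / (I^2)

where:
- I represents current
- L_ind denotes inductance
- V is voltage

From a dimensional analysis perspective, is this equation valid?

No

I (current) has dimensions [I].
L_ind (inductance) has dimensions [I^-2 L^2 M T^-2].
V (voltage) has dimensions [I^-1 L^2 M T^-3].

Left side: [I^-2 L^2 M T^-2]
Right side: [I^-3 L^2 M T^-3]

The two sides have different dimensions, so the equation is NOT dimensionally consistent.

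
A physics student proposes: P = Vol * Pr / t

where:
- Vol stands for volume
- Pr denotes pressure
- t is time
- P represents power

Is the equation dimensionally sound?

Yes

Vol (volume) has dimensions [L^3].
Pr (pressure) has dimensions [L^-1 M T^-2].
t (time) has dimensions [T].
P (power) has dimensions [L^2 M T^-3].

Left side: [L^2 M T^-3]
Right side: [L^2 M T^-3]

Both sides have the same dimensions, so the equation is dimensionally consistent.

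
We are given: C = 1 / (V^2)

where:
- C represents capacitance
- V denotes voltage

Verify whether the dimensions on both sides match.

No

C (capacitance) has dimensions [I^2 L^-2 M^-1 T^4].
V (voltage) has dimensions [I^-1 L^2 M T^-3].

Left side: [I^2 L^-2 M^-1 T^4]
Right side: [I^2 L^-4 M^-2 T^6]

The two sides have different dimensions, so the equation is NOT dimensionally consistent.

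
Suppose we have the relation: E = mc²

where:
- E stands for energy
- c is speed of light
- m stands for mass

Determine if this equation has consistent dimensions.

Yes

E (energy) has dimensions [L^2 M T^-2].
c (speed of light) has dimensions [L T^-1].
m (mass) has dimensions [M].

Left side: [L^2 M T^-2]
Right side: [L^2 M T^-2]

Both sides have the same dimensions, so the equation is dimensionally consistent.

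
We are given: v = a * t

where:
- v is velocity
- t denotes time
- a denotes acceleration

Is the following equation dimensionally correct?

Yes

v (velocity) has dimensions [L T^-1].
t (time) has dimensions [T].
a (acceleration) has dimensions [L T^-2].

Left side: [L T^-1]
Right side: [L T^-1]

Both sides have the same dimensions, so the equation is dimensionally consistent.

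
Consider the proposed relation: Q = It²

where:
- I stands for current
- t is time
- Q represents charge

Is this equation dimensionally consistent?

No

I (current) has dimensions [I].
t (time) has dimensions [T].
Q (charge) has dimensions [I T].

Left side: [I T]
Right side: [I T^2]

The two sides have different dimensions, so the equation is NOT dimensionally consistent.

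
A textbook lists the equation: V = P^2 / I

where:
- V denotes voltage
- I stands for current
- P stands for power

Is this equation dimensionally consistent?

No

V (voltage) has dimensions [I^-1 L^2 M T^-3].
I (current) has dimensions [I].
P (power) has dimensions [L^2 M T^-3].

Left side: [I^-1 L^2 M T^-3]
Right side: [I^-1 L^4 M^2 T^-6]

The two sides have different dimensions, so the equation is NOT dimensionally consistent.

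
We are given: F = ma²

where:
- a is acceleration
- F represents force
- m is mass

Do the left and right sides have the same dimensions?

No

a (acceleration) has dimensions [L T^-2].
F (force) has dimensions [L M T^-2].
m (mass) has dimensions [M].

Left side: [L M T^-2]
Right side: [L^2 M T^-4]

The two sides have different dimensions, so the equation is NOT dimensionally consistent.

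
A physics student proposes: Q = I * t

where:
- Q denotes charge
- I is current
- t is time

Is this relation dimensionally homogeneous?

Yes

Q (charge) has dimensions [I T].
I (current) has dimensions [I].
t (time) has dimensions [T].

Left side: [I T]
Right side: [I T]

Both sides have the same dimensions, so the equation is dimensionally consistent.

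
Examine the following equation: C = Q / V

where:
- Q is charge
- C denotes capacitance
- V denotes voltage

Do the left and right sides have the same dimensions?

Yes

Q (charge) has dimensions [I T].
C (capacitance) has dimensions [I^2 L^-2 M^-1 T^4].
V (voltage) has dimensions [I^-1 L^2 M T^-3].

Left side: [I^2 L^-2 M^-1 T^4]
Right side: [I^2 L^-2 M^-1 T^4]

Both sides have the same dimensions, so the equation is dimensionally consistent.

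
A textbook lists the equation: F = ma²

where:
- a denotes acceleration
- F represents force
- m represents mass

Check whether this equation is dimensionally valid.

No

a (acceleration) has dimensions [L T^-2].
F (force) has dimensions [L M T^-2].
m (mass) has dimensions [M].

Left side: [L M T^-2]
Right side: [L^2 M T^-4]

The two sides have different dimensions, so the equation is NOT dimensionally consistent.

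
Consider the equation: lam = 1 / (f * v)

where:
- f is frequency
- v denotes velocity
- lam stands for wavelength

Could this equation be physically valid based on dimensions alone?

No

f (frequency) has dimensions [T^-1].
v (velocity) has dimensions [L T^-1].
lam (wavelength) has dimensions [L].

Left side: [L]
Right side: [L^-1 T^2]

The two sides have different dimensions, so the equation is NOT dimensionally consistent.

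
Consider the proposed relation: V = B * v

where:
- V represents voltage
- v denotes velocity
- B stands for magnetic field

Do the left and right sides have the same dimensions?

No

V (voltage) has dimensions [I^-1 L^2 M T^-3].
v (velocity) has dimensions [L T^-1].
B (magnetic field) has dimensions [I^-1 M T^-2].

Left side: [I^-1 L^2 M T^-3]
Right side: [I^-1 L M T^-3]

The two sides have different dimensions, so the equation is NOT dimensionally consistent.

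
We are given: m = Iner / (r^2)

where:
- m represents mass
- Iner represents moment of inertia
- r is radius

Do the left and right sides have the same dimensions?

Yes

m (mass) has dimensions [M].
Iner (moment of inertia) has dimensions [L^2 M].
r (radius) has dimensions [L].

Left side: [M]
Right side: [M]

Both sides have the same dimensions, so the equation is dimensionally consistent.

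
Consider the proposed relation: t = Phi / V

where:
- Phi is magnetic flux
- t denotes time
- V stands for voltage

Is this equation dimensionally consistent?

Yes

Phi (magnetic flux) has dimensions [I^-1 L^2 M T^-2].
t (time) has dimensions [T].
V (voltage) has dimensions [I^-1 L^2 M T^-3].

Left side: [T]
Right side: [T]

Both sides have the same dimensions, so the equation is dimensionally consistent.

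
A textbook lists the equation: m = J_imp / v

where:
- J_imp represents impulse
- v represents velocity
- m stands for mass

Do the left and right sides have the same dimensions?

Yes

J_imp (impulse) has dimensions [L M T^-1].
v (velocity) has dimensions [L T^-1].
m (mass) has dimensions [M].

Left side: [M]
Right side: [M]

Both sides have the same dimensions, so the equation is dimensionally consistent.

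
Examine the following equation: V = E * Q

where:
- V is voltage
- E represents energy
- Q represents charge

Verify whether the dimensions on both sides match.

No

V (voltage) has dimensions [I^-1 L^2 M T^-3].
E (energy) has dimensions [L^2 M T^-2].
Q (charge) has dimensions [I T].

Left side: [I^-1 L^2 M T^-3]
Right side: [I L^2 M T^-1]

The two sides have different dimensions, so the equation is NOT dimensionally consistent.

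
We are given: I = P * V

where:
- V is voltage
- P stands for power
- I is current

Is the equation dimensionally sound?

No

V (voltage) has dimensions [I^-1 L^2 M T^-3].
P (power) has dimensions [L^2 M T^-3].
I (current) has dimensions [I].

Left side: [I]
Right side: [I^-1 L^4 M^2 T^-6]

The two sides have different dimensions, so the equation is NOT dimensionally consistent.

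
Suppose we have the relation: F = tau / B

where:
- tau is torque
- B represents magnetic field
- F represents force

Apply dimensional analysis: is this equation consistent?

No

tau (torque) has dimensions [L^2 M T^-2].
B (magnetic field) has dimensions [I^-1 M T^-2].
F (force) has dimensions [L M T^-2].

Left side: [L M T^-2]
Right side: [I L^2]

The two sides have different dimensions, so the equation is NOT dimensionally consistent.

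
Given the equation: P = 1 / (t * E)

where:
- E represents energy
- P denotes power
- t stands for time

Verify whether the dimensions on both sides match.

No

E (energy) has dimensions [L^2 M T^-2].
P (power) has dimensions [L^2 M T^-3].
t (time) has dimensions [T].

Left side: [L^2 M T^-3]
Right side: [L^-2 M^-1 T]

The two sides have different dimensions, so the equation is NOT dimensionally consistent.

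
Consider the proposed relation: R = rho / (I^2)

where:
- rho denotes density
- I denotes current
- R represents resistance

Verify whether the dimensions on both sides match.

No

rho (density) has dimensions [L^-3 M].
I (current) has dimensions [I].
R (resistance) has dimensions [I^-2 L^2 M T^-3].

Left side: [I^-2 L^2 M T^-3]
Right side: [I^-2 L^-3 M]

The two sides have different dimensions, so the equation is NOT dimensionally consistent.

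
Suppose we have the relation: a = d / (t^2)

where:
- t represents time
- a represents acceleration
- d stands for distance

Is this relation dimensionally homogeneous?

Yes

t (time) has dimensions [T].
a (acceleration) has dimensions [L T^-2].
d (distance) has dimensions [L].

Left side: [L T^-2]
Right side: [L T^-2]

Both sides have the same dimensions, so the equation is dimensionally consistent.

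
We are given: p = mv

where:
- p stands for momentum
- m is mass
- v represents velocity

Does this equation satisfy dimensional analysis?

Yes

p (momentum) has dimensions [L M T^-1].
m (mass) has dimensions [M].
v (velocity) has dimensions [L T^-1].

Left side: [L M T^-1]
Right side: [L M T^-1]

Both sides have the same dimensions, so the equation is dimensionally consistent.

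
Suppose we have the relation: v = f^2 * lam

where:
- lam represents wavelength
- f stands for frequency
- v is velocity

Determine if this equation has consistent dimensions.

No

lam (wavelength) has dimensions [L].
f (frequency) has dimensions [T^-1].
v (velocity) has dimensions [L T^-1].

Left side: [L T^-1]
Right side: [L T^-2]

The two sides have different dimensions, so the equation is NOT dimensionally consistent.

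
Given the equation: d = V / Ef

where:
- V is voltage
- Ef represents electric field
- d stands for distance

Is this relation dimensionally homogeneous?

Yes

V (voltage) has dimensions [I^-1 L^2 M T^-3].
Ef (electric field) has dimensions [I^-1 L M T^-3].
d (distance) has dimensions [L].

Left side: [L]
Right side: [L]

Both sides have the same dimensions, so the equation is dimensionally consistent.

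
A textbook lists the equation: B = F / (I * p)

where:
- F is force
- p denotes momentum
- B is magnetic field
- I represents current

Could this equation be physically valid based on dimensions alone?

No

F (force) has dimensions [L M T^-2].
p (momentum) has dimensions [L M T^-1].
B (magnetic field) has dimensions [I^-1 M T^-2].
I (current) has dimensions [I].

Left side: [I^-1 M T^-2]
Right side: [I^-1 T^-1]

The two sides have different dimensions, so the equation is NOT dimensionally consistent.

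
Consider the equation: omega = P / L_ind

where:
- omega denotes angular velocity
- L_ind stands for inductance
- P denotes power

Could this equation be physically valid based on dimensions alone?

No

omega (angular velocity) has dimensions [T^-1].
L_ind (inductance) has dimensions [I^-2 L^2 M T^-2].
P (power) has dimensions [L^2 M T^-3].

Left side: [T^-1]
Right side: [I^2 T^-1]

The two sides have different dimensions, so the equation is NOT dimensionally consistent.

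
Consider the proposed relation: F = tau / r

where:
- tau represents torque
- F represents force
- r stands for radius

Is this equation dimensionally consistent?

Yes

tau (torque) has dimensions [L^2 M T^-2].
F (force) has dimensions [L M T^-2].
r (radius) has dimensions [L].

Left side: [L M T^-2]
Right side: [L M T^-2]

Both sides have the same dimensions, so the equation is dimensionally consistent.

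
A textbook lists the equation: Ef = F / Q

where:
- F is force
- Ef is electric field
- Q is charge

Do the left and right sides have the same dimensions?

Yes

F (force) has dimensions [L M T^-2].
Ef (electric field) has dimensions [I^-1 L M T^-3].
Q (charge) has dimensions [I T].

Left side: [I^-1 L M T^-3]
Right side: [I^-1 L M T^-3]

Both sides have the same dimensions, so the equation is dimensionally consistent.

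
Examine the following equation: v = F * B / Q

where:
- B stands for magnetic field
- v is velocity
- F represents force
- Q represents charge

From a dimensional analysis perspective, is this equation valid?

No

B (magnetic field) has dimensions [I^-1 M T^-2].
v (velocity) has dimensions [L T^-1].
F (force) has dimensions [L M T^-2].
Q (charge) has dimensions [I T].

Left side: [L T^-1]
Right side: [I^-2 L M^2 T^-5]

The two sides have different dimensions, so the equation is NOT dimensionally consistent.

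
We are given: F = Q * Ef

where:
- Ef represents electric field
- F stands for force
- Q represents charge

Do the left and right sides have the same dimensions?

Yes

Ef (electric field) has dimensions [I^-1 L M T^-3].
F (force) has dimensions [L M T^-2].
Q (charge) has dimensions [I T].

Left side: [L M T^-2]
Right side: [L M T^-2]

Both sides have the same dimensions, so the equation is dimensionally consistent.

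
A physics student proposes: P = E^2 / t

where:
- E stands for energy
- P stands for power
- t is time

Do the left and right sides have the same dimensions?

No

E (energy) has dimensions [L^2 M T^-2].
P (power) has dimensions [L^2 M T^-3].
t (time) has dimensions [T].

Left side: [L^2 M T^-3]
Right side: [L^4 M^2 T^-5]

The two sides have different dimensions, so the equation is NOT dimensionally consistent.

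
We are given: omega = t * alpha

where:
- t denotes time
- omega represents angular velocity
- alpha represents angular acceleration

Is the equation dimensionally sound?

Yes

t (time) has dimensions [T].
omega (angular velocity) has dimensions [T^-1].
alpha (angular acceleration) has dimensions [T^-2].

Left side: [T^-1]
Right side: [T^-1]

Both sides have the same dimensions, so the equation is dimensionally consistent.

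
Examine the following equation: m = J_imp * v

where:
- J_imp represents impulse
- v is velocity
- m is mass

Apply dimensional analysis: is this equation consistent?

No

J_imp (impulse) has dimensions [L M T^-1].
v (velocity) has dimensions [L T^-1].
m (mass) has dimensions [M].

Left side: [M]
Right side: [L^2 M T^-2]

The two sides have different dimensions, so the equation is NOT dimensionally consistent.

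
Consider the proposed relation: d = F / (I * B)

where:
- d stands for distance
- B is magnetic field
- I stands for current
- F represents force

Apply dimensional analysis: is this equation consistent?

Yes

d (distance) has dimensions [L].
B (magnetic field) has dimensions [I^-1 M T^-2].
I (current) has dimensions [I].
F (force) has dimensions [L M T^-2].

Left side: [L]
Right side: [L]

Both sides have the same dimensions, so the equation is dimensionally consistent.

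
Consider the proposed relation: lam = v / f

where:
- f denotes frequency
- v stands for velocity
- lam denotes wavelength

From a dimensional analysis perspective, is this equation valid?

Yes

f (frequency) has dimensions [T^-1].
v (velocity) has dimensions [L T^-1].
lam (wavelength) has dimensions [L].

Left side: [L]
Right side: [L]

Both sides have the same dimensions, so the equation is dimensionally consistent.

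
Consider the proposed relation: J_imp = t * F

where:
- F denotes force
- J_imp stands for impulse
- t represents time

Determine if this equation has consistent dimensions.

Yes

F (force) has dimensions [L M T^-2].
J_imp (impulse) has dimensions [L M T^-1].
t (time) has dimensions [T].

Left side: [L M T^-1]
Right side: [L M T^-1]

Both sides have the same dimensions, so the equation is dimensionally consistent.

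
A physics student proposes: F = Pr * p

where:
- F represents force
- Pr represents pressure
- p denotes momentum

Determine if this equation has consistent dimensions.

No

F (force) has dimensions [L M T^-2].
Pr (pressure) has dimensions [L^-1 M T^-2].
p (momentum) has dimensions [L M T^-1].

Left side: [L M T^-2]
Right side: [M^2 T^-3]

The two sides have different dimensions, so the equation is NOT dimensionally consistent.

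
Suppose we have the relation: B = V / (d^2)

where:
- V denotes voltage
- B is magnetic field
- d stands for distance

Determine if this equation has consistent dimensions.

No

V (voltage) has dimensions [I^-1 L^2 M T^-3].
B (magnetic field) has dimensions [I^-1 M T^-2].
d (distance) has dimensions [L].

Left side: [I^-1 M T^-2]
Right side: [I^-1 M T^-3]

The two sides have different dimensions, so the equation is NOT dimensionally consistent.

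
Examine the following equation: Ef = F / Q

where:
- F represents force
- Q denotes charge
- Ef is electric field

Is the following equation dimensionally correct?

Yes

F (force) has dimensions [L M T^-2].
Q (charge) has dimensions [I T].
Ef (electric field) has dimensions [I^-1 L M T^-3].

Left side: [I^-1 L M T^-3]
Right side: [I^-1 L M T^-3]

Both sides have the same dimensions, so the equation is dimensionally consistent.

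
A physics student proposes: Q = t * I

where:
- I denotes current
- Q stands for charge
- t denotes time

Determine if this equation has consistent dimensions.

Yes

I (current) has dimensions [I].
Q (charge) has dimensions [I T].
t (time) has dimensions [T].

Left side: [I T]
Right side: [I T]

Both sides have the same dimensions, so the equation is dimensionally consistent.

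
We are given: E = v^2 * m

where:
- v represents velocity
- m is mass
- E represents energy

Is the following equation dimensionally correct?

Yes

v (velocity) has dimensions [L T^-1].
m (mass) has dimensions [M].
E (energy) has dimensions [L^2 M T^-2].

Left side: [L^2 M T^-2]
Right side: [L^2 M T^-2]

Both sides have the same dimensions, so the equation is dimensionally consistent.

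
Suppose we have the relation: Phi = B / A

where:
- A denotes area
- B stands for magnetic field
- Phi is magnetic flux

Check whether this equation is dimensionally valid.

No

A (area) has dimensions [L^2].
B (magnetic field) has dimensions [I^-1 M T^-2].
Phi (magnetic flux) has dimensions [I^-1 L^2 M T^-2].

Left side: [I^-1 L^2 M T^-2]
Right side: [I^-1 L^-2 M T^-2]

The two sides have different dimensions, so the equation is NOT dimensionally consistent.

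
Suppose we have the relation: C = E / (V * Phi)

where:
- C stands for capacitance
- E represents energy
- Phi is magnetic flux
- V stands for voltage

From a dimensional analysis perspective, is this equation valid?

No

C (capacitance) has dimensions [I^2 L^-2 M^-1 T^4].
E (energy) has dimensions [L^2 M T^-2].
Phi (magnetic flux) has dimensions [I^-1 L^2 M T^-2].
V (voltage) has dimensions [I^-1 L^2 M T^-3].

Left side: [I^2 L^-2 M^-1 T^4]
Right side: [I^2 L^-2 M^-1 T^3]

The two sides have different dimensions, so the equation is NOT dimensionally consistent.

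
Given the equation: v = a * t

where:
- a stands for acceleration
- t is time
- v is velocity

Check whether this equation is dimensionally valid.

Yes

a (acceleration) has dimensions [L T^-2].
t (time) has dimensions [T].
v (velocity) has dimensions [L T^-1].

Left side: [L T^-1]
Right side: [L T^-1]

Both sides have the same dimensions, so the equation is dimensionally consistent.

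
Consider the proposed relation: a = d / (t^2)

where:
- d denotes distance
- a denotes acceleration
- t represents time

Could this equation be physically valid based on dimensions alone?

Yes

d (distance) has dimensions [L].
a (acceleration) has dimensions [L T^-2].
t (time) has dimensions [T].

Left side: [L T^-2]
Right side: [L T^-2]

Both sides have the same dimensions, so the equation is dimensionally consistent.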